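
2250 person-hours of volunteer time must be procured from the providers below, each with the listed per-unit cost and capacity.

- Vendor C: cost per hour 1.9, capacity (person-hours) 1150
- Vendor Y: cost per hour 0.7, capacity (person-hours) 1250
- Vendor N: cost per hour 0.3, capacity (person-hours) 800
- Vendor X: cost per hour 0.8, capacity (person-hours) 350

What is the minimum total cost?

1275

Use providers in increasing cost order.
Vendor N at 0.3: take all 800 person-hours → 1450 still needed.
Vendor Y at 0.7: take all 1250 person-hours → 200 still needed.
Vendor X (0.8): take the remaining 200 → done.
Vendor C: unused.
Cost = 800×0.3 + 1250×0.7 + 200×0.8 = 1275.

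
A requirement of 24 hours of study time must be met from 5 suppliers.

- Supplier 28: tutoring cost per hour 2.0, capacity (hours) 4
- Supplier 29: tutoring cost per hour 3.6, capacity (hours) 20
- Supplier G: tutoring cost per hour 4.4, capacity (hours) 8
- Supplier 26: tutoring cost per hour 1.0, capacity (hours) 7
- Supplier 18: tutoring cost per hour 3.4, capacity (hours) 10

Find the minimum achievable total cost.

59.8

Fill from the cheapest supplier first.
Take 7 from Supplier 26 at 1.0 → need 17 more.
Supplier 28 at 2.0: take all 4 hours → 13 still needed.
Supplier 18 (3.4): use full 10 → 3 hours to go.
Take 3 from Supplier 29 at 3.6 to finish.
Supplier G: unused.
Cost = 7×1.0 + 4×2.0 + 10×3.4 + 3×3.6 = 59.8.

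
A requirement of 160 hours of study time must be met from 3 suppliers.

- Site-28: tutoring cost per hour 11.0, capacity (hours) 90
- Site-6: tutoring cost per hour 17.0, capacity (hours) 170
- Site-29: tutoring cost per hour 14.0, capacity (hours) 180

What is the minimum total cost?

Cheapest first:
Site-28 at 11.0: take all 90 hours ; 70 still needed.
Site-29 at 14.0: take 70 of its 180 ; requirement met.
Site-6: unused.
Cost = 90×11.0 + 70×14.0 = 1970.

1970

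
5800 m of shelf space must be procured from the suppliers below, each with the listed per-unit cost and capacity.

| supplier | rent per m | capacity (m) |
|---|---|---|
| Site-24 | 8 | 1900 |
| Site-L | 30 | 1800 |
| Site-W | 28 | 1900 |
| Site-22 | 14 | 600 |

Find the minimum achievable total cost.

Use suppliers in increasing cost order.
Site-24 (8): use full 1900 — 3900 m to go.
Take 600 from Site-22 at 14 — need 3300 more.
Site-W (28): use full 1900 — 1400 m to go.
Site-L at 30: take 1400 of its 1800 — requirement met.
Cost = 1900×8 + 600×14 + 1900×28 + 1400×30 = 118800.

118800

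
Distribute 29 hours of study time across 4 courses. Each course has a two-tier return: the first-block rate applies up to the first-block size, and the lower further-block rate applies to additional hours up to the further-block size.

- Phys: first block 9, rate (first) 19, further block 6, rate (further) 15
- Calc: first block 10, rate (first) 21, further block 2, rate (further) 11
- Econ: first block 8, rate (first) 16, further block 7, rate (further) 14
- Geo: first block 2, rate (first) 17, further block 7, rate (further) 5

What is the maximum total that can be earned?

543

Treat each block as its own option and order by rate: Calc/first 21 > Phys/first 19 > Geo/first 17 > Econ/first 16 > Phys/second 15 > Econ/second 14 > Calc/second 11 > Geo/second 5.
Fill Calc first block (10 at 21) — 19 left.
Phys/first (19): +9 — 10 left.
Fill Geo first block (2 at 17) — 8 left.
Econ first at 16: fill all 8 — 0 left.
Total = 21×10 + 19×9 + 17×2 + 16×8 = 543.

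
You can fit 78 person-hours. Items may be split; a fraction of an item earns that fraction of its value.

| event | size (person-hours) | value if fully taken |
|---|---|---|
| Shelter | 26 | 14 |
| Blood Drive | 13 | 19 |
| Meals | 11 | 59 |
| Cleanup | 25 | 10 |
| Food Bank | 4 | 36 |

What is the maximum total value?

Best value per unit of size first: Food Bank 36/4≈9, Meals 59/11≈5.36, Blood Drive 19/13≈1.46, Shelter 14/26≈0.538, Cleanup 10/25≈0.4.
Take all of Food Bank (4 person-hours, value 36) ; 74 person-hours left.
All 11 person-hours of Meals fit (value 59) ; 63 remain.
All 13 person-hours of Blood Drive fit (value 19) ; 50 remain.
Shelter: take in full, 26 person-hours for value 14 ; 24 left.
Only 24 person-hours remain; take 24/25 of Cleanup for value 10×24/25 = 9.6.
Total value = 137.6.

137.6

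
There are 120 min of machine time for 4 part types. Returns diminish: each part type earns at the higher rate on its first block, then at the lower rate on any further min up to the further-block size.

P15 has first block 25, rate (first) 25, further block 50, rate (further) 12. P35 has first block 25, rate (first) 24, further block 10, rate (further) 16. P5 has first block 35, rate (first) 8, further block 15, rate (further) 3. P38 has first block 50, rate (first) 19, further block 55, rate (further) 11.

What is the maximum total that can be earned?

Order all 8 blocks by rate: P15/tier1 25 > P35/tier1 24 > P38/tier1 19 > P35/tier2 16 > P15/tier2 12 > P38/tier2 11 > P5/tier1 8 > P5/tier2 3.
Fill P15 tier1 block (25 at 25) ; 95 left.
Fill P35 tier1 block (25 at 24) ; 70 left.
P38 tier1 at 19: fill all 50 ; 20 left.
Fill P35 tier2 block (10 at 16) ; 10 left.
10 remain; put them into P15 tier2 at 12.
Total = 25×25 + 24×25 + 19×50 + 16×10 + 12×10 = 2455.

2455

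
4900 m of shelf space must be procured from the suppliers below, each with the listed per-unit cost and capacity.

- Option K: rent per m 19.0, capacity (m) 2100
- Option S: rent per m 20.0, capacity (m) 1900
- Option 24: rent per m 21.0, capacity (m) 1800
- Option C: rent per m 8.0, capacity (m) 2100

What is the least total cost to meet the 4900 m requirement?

70700

Cheapest first:
Take 2100 from Option C at 8.0 — need 2800 more.
Option K at 19.0: take all 2100 m — 700 still needed.
Option S (20.0): take the remaining 700 — done.
Option 24: unused.
Cost = 2100×8.0 + 2100×19.0 + 700×20.0 = 70700.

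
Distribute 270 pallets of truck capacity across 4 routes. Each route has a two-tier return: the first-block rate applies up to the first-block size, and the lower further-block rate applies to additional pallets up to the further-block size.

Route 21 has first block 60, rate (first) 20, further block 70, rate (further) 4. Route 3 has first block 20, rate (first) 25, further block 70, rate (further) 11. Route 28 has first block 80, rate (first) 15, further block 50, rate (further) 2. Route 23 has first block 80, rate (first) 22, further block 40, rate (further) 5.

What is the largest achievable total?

4990

Order all 8 blocks by rate: Route 3/tier1 25 > Route 23/tier1 22 > Route 21/tier1 20 > Route 28/tier1 15 > Route 3/tier2 11 > Route 23/tier2 5 > Route 21/tier2 4 > Route 28/tier2 2.
Route 3/tier1 (25): +20 ; 250 left.
Fill Route 23 tier1 block (80 at 22) ; 170 left.
Route 21 tier1 at 20: fill all 60 ; 110 left.
Route 28/tier1 (15): +80 ; 30 left.
Route 3/tier2: +30 of 70 at 11; pool empty.
Total = 25×20 + 22×80 + 20×60 + 15×80 + 11×30 = 4990.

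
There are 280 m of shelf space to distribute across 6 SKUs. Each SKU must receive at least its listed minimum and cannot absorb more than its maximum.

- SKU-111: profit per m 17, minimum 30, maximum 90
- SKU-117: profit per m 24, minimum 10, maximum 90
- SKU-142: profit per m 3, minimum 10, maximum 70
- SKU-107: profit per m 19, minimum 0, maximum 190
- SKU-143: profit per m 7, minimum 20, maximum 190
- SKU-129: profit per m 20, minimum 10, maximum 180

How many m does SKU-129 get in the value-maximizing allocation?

130

Meeting every minimum uses 30+10+10+0+20+10 = 80 m, leaving 200.
Highest profit per m first: SKU-117 24 > SKU-129 20 > SKU-107 19 > SKU-111 17 > SKU-143 7 > SKU-142 3.
Give SKU-117 80 more to hit its cap of 90 ; 120 left.
SKU-129: +120 (room for 170) → 130. Pool exhausted.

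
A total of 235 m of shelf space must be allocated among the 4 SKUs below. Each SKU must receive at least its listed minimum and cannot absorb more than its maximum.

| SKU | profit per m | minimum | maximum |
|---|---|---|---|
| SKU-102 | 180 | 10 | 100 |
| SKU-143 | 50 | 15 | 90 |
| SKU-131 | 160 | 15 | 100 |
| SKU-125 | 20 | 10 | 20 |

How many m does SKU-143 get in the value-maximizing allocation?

25

Meeting every minimum uses 10+15+15+10 = 50 m, leaving 185.
Highest profit per m first: SKU-102 180 > SKU-131 160 > SKU-143 50 > SKU-125 20.
SKU-102: +90 to 100 (cap) — 95 left.
Give SKU-131 85 more to hit its cap of 100 — 10 left.
SKU-143: +10 (room for 75) → 25. Pool exhausted.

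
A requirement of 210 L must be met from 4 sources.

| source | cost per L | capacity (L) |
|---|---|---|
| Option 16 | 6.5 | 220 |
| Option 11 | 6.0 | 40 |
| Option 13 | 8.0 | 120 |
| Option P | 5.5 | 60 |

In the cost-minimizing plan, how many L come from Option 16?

Use sources in increasing cost order.
Take 60 from Option P at 5.5 ; need 150 more.
Option 11 at 6.0: take all 40 L ; 110 still needed.
Option 16 (6.5): take the remaining 110 ; done.
Option 13: unused.

110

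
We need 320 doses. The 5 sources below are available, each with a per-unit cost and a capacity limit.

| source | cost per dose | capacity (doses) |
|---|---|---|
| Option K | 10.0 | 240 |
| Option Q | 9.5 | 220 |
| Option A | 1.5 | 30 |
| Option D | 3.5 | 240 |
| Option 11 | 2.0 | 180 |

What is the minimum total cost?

Use sources in increasing cost order.
Option A (1.5): use full 30 → 290 doses to go.
Option 11 at 2.0: take all 180 doses → 110 still needed.
Take 110 from Option D at 3.5 to finish.
Option Q, Option K: unused.
Cost = 30×1.5 + 180×2.0 + 110×3.5 = 790.

790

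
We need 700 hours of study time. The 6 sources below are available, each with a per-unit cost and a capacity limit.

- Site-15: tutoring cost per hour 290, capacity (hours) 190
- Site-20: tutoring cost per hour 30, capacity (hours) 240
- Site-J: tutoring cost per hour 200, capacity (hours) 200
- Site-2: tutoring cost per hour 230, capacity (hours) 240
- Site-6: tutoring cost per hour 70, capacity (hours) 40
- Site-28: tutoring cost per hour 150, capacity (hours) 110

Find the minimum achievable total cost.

91800

Cheapest first:
Site-20 at 30: take all 240 hours — 460 still needed.
Take 40 from Site-6 at 70 — need 420 more.
Take 110 from Site-28 at 150 — need 310 more.
Site-J (200): use full 200 — 110 hours to go.
Site-2 at 230: take 110 of its 240 — requirement met.
Site-15: unused.
Cost = 240×30 + 40×70 + 110×150 + 200×200 + 110×230 = 91800.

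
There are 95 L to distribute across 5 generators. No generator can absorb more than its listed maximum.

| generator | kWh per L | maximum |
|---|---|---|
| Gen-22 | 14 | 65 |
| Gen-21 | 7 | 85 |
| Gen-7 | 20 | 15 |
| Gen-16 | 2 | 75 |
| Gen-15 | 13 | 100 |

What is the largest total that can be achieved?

Rank by kWh per L: Gen-7 20 > Gen-22 14 > Gen-15 13 > Gen-21 7 > Gen-16 2.
Gen-7: +15 to 15 (cap) → 80 left.
Gen-22 takes 65 to reach its cap of 65 → 15 left.
Gen-15: +15 (room for 100) → 15. Pool exhausted.
Total = 14×65 + 20×15 + 13×15 = 1405.

1405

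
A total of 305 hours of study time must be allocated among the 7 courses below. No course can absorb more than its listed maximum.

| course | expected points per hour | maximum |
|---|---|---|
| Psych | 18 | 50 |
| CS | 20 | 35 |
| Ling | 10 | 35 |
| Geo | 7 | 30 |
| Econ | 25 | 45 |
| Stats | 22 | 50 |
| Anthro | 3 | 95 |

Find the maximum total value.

Order the courses by expected points per hour: Econ 25 > Stats 22 > CS 20 > Psych 18 > Ling 10 > Geo 7 > Anthro 3.
Econ: +45 to 45 (cap) ; 260 left.
Stats: +50 to 50 (cap) ; 210 left.
Give CS 35 to hit its cap of 35 ; 175 left.
Psych: +50 to 50 (cap) ; 125 left.
Give Ling 35 to hit its cap of 35 ; 90 left.
Geo: +30 to 30 (cap) ; 60 left.
Only 60 left; Anthro takes them to reach 60.
Total = 18×50 + 20×35 + 10×35 + 7×30 + 25×45 + 22×50 + 3×60 = 4565.

4565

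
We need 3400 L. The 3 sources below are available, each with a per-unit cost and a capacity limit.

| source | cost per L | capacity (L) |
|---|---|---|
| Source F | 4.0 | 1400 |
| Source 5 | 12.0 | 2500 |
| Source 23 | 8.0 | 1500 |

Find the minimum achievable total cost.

23600

Use sources in increasing cost order.
Source F at 4.0: take all 1400 L ; 2000 still needed.
Source 23 (8.0): use full 1500 ; 500 L to go.
Source 5 (12.0): take the remaining 500 ; done.
Cost = 1400×4.0 + 1500×8.0 + 500×12.0 = 23600.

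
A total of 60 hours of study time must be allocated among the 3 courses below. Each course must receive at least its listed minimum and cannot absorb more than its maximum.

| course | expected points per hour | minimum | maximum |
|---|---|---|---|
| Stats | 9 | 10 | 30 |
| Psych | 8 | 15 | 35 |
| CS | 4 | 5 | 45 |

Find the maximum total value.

Meeting every minimum uses 10+15+5 = 30 hours, leaving 30.
Rank by expected points per hour: Stats 9 > Psych 8 > CS 4.
Stats: +20 to 30 (cap) — 10 left.
Psych: +10 (room for 20) → 25. Pool exhausted.
Total = 9×30 + 8×25 + 4×5 = 490.

490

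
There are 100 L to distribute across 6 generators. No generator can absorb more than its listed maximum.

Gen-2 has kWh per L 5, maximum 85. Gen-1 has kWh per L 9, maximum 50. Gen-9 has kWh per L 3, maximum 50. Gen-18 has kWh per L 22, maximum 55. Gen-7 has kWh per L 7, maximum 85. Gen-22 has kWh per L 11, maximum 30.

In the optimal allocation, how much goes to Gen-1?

Highest kWh per L first: Gen-18 22 > Gen-22 11 > Gen-1 9 > Gen-7 7 > Gen-2 5 > Gen-9 3.
Gen-18 takes 55 to reach its cap of 55 → 45 left.
Gen-22: +30 to 30 (cap) → 15 left.
Gen-1: +15 (room for 50) → 15. Pool exhausted.

15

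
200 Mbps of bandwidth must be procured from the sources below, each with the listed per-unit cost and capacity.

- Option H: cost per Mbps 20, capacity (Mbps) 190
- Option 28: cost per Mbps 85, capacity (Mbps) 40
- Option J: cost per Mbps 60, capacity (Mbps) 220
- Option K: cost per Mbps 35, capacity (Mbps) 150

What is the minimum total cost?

4150

Fill from the cheapest source first.
Option H at 20: take all 190 Mbps → 10 still needed.
Take 10 from Option K at 35 to finish.
Option J, Option 28: unused.
Cost = 190×20 + 10×35 = 4150.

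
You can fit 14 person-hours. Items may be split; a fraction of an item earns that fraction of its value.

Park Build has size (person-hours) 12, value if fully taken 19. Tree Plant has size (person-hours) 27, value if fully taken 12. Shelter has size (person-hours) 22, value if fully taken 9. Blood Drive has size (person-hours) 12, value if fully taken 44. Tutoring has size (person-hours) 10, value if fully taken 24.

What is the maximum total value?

48.8

Rank by value-to-size ratio: Blood Drive 44/12≈3.67, Tutoring 24/10≈2.4, Park Build 19/12≈1.58, Tree Plant 12/27≈0.444, Shelter 9/22≈0.409.
All 12 person-hours of Blood Drive fit (value 44) — 2 remain.
2 person-hours left: a 2/10 share of Tutoring gives 24×2/10 = 4.8.
Total value = 48.8.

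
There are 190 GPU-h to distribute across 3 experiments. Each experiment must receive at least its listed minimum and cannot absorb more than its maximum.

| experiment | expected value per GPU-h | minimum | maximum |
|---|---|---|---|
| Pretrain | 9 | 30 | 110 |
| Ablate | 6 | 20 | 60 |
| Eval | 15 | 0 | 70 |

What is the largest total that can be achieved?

2070

Meeting every minimum uses 30+20+0 = 50 GPU-h, leaving 140.
Order the experiments by expected value per GPU-h: Eval 15 > Pretrain 9 > Ablate 6.
Give Eval 70 more to hit its cap of 70 ; 70 left.
Only 70 left; Pretrain takes them to reach 100.
Total = 9×100 + 6×20 + 15×70 = 2070.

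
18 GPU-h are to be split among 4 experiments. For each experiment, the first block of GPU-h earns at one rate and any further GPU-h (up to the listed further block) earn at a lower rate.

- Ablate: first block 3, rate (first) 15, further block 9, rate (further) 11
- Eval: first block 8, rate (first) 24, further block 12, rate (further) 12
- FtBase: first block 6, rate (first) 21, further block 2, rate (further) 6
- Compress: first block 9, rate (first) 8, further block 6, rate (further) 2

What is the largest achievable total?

375

Treat each block as its own option and order by rate: Eval/first 24 > FtBase/first 21 > Ablate/first 15 > Eval/second 12 > Ablate/second 11 > Compress/first 8 > FtBase/second 6 > Compress/second 2.
Fill Eval first block (8 at 24) ; 10 left.
Fill FtBase first block (6 at 21) ; 4 left.
Fill Ablate first block (3 at 15) ; 1 left.
1 remain; put them into Eval second at 12.
Total = 24×8 + 21×6 + 15×3 + 12×1 = 375.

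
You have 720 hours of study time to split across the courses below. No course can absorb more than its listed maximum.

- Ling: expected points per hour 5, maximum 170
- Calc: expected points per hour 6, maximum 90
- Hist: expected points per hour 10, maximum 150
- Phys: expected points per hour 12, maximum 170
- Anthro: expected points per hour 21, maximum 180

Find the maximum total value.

Highest expected points per hour first: Anthro 21 > Phys 12 > Hist 10 > Calc 6 > Ling 5.
Give Anthro 180 to hit its cap of 180 ; 540 left.
Give Phys 170 to hit its cap of 170 ; 370 left.
Hist takes 150 to reach its cap of 150 ; 220 left.
Calc takes 90 to reach its cap of 90 ; 130 left.
Ling has room for 170 but only 130 remain, so it gets 130.
Total = 5×130 + 6×90 + 10×150 + 12×170 + 21×180 = 8510.

8510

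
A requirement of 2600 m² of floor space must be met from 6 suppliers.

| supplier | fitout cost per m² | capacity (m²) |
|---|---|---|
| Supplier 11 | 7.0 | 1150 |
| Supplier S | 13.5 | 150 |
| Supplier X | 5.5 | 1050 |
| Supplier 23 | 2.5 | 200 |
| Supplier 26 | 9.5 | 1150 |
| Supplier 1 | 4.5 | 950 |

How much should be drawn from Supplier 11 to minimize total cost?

400

Cheapest first:
Supplier 23 (2.5): use full 200 → 2400 m² to go.
Supplier 1 (4.5): use full 950 → 1450 m² to go.
Supplier X (5.5): use full 1050 → 400 m² to go.
Take 400 from Supplier 11 at 7.0 to finish.
Supplier 26, Supplier S: unused.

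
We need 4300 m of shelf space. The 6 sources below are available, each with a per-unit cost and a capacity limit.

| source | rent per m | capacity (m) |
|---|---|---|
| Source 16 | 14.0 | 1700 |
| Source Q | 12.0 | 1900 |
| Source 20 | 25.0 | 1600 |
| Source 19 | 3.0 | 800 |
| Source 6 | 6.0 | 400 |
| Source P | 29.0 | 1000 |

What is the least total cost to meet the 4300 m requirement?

44400

Cheapest first:
Source 19 at 3.0: take all 800 m — 3500 still needed.
Source 6 at 6.0: take all 400 m — 3100 still needed.
Take 1900 from Source Q at 12.0 — need 1200 more.
Take 1200 from Source 16 at 14.0 to finish.
Source 20, Source P: unused.
Cost = 800×3.0 + 400×6.0 + 1900×12.0 + 1200×14.0 = 44400.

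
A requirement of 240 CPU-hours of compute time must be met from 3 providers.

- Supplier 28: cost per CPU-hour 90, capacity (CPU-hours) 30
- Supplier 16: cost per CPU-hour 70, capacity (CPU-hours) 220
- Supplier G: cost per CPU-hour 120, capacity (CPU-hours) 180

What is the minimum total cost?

17200

Fill from the cheapest provider first.
Supplier 16 (70): use full 220 → 20 CPU-hours to go.
Supplier 28 at 90: take 20 of its 30 → requirement met.
Supplier G: unused.
Cost = 220×70 + 20×90 = 17200.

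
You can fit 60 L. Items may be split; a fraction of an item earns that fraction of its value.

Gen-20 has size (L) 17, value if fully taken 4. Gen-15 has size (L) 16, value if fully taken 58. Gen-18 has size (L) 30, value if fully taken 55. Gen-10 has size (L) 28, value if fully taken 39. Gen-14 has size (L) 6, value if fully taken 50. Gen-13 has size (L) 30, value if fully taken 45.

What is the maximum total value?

Best value per unit of size first: Gen-14 50/6≈8.33, Gen-15 58/16≈3.62, Gen-18 55/30≈1.83, Gen-13 45/30≈1.5, Gen-10 39/28≈1.39, Gen-20 4/17≈0.235.
All 6 L of Gen-14 fit (value 50) ; 54 remain.
Take all of Gen-15 (16 L, value 58) ; 38 L left.
Take all of Gen-18 (30 L, value 55) ; 8 L left.
8 L left: a 8/30 share of Gen-13 gives 45×8/30 = 12.
Total value = 175.

175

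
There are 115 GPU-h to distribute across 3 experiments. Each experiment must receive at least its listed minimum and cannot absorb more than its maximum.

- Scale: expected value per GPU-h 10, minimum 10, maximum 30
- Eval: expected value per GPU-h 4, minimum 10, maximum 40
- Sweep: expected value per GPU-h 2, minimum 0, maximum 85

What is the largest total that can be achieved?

550

Meeting every minimum uses 10+10+0 = 20 GPU-h, leaving 95.
Rank by expected value per GPU-h: Scale 10 > Eval 4 > Sweep 2.
Give Scale 20 more to hit its cap of 30 → 75 left.
Eval: +30 to 40 (cap) → 45 left.
Sweep: +45 (room for 85) → 45. Pool exhausted.
Total = 10×30 + 4×40 + 2×45 = 550.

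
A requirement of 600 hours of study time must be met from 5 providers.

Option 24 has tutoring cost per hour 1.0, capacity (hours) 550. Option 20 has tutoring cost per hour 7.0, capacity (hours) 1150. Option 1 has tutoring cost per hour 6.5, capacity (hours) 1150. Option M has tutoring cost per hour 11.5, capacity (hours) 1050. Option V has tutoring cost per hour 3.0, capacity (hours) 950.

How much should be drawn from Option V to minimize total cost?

50

Use providers in increasing cost order.
Take 550 from Option 24 at 1.0 → need 50 more.
Take 50 from Option V at 3.0 to finish.
Option 1, Option 20, Option M: unused.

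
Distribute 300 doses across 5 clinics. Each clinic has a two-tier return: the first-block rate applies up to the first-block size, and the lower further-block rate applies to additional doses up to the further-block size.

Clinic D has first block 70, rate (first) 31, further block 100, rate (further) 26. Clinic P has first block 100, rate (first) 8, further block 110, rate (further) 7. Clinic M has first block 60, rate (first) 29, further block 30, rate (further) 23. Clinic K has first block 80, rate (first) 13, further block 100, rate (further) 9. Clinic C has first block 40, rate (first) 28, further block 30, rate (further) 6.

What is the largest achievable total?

Treat each block as its own option and order by rate: Clinic D/first 31 > Clinic M/first 29 > Clinic C/first 28 > Clinic D/second 26 > Clinic M/second 23 > Clinic K/first 13 > Clinic K/second 9 > Clinic P/first 8 > Clinic P/second 7 > Clinic C/second 6.
Fill Clinic D first block (70 at 31) ; 230 left.
Fill Clinic M first block (60 at 29) ; 170 left.
Clinic C/first (28): +40 ; 130 left.
Clinic D/second (26): +100 ; 30 left.
Clinic M second at 23: fill all 30 ; 0 left.
Total = 31×70 + 29×60 + 28×40 + 26×100 + 23×30 = 8320.

8320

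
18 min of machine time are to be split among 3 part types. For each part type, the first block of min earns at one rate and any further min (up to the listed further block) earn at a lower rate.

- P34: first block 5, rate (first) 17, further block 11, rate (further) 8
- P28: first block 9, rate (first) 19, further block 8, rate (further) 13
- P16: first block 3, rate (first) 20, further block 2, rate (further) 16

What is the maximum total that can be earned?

332

Order all 6 blocks by rate: P16/first 20 > P28/first 19 > P34/first 17 > P16/second 16 > P28/second 13 > P34/second 8.
P16 first at 20: fill all 3 — 15 left.
P28 first at 19: fill all 9 — 6 left.
Fill P34 first block (5 at 17) — 1 left.
P16/second: +1 of 2 at 16; pool empty.
Total = 20×3 + 19×9 + 17×5 + 16×1 = 332.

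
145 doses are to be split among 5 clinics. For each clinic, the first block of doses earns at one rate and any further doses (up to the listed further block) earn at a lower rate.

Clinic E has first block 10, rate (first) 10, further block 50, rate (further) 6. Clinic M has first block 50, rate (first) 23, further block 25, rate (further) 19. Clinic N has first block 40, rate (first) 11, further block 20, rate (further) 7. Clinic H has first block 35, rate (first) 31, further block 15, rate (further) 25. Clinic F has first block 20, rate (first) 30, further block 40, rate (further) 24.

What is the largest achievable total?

3825

Rank every tier by rate: Clinic H/first 31 > Clinic F/first 30 > Clinic H/second 25 > Clinic F/second 24 > Clinic M/first 23 > Clinic M/second 19 > Clinic N/first 11 > Clinic E/first 10 > Clinic N/second 7 > Clinic E/second 6.
Clinic H first at 31: fill all 35 — 110 left.
Clinic F first at 30: fill all 20 — 90 left.
Clinic H second at 25: fill all 15 — 75 left.
Clinic F second at 24: fill all 40 — 35 left.
Clinic M first at 23: only 35 left, fill 35.
Total = 31×35 + 30×20 + 25×15 + 24×40 + 23×35 = 3825.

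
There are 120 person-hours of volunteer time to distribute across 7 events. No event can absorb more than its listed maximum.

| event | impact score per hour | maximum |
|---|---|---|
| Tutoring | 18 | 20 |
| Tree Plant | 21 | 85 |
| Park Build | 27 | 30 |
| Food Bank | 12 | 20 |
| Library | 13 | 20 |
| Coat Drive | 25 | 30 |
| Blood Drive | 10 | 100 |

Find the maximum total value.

Rank by impact score per hour: Park Build 27 > Coat Drive 25 > Tree Plant 21 > Tutoring 18 > Library 13 > Food Bank 12 > Blood Drive 10.
Park Build: +30 to 30 (cap) → 90 left.
Give Coat Drive 30 to hit its cap of 30 → 60 left.
Tree Plant: +60 (room for 85) → 60. Pool exhausted.
Total = 21×60 + 27×30 + 25×30 = 2820.

2820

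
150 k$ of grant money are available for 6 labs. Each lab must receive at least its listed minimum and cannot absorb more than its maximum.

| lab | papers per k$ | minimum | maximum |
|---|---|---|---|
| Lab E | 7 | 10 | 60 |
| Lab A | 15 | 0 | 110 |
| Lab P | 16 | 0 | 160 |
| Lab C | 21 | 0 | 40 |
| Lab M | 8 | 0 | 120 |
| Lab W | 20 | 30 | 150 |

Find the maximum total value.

2910

Meeting every minimum uses 10+0+0+0+0+30 = 40 k$, leaving 110.
Rank by papers per k$: Lab C 21 > Lab W 20 > Lab P 16 > Lab A 15 > Lab M 8 > Lab E 7.
Give Lab C 40 more to hit its cap of 40 ; 70 left.
Only 70 left; Lab W takes them to reach 100.
Total = 7×10 + 21×40 + 20×100 = 2910.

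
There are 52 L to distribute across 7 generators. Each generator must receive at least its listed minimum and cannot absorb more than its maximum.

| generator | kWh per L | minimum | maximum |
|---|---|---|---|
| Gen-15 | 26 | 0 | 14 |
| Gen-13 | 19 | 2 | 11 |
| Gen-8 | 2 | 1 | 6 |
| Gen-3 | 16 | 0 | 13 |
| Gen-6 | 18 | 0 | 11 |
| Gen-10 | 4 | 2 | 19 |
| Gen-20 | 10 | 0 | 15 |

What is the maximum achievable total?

Meeting every minimum uses 0+2+1+0+0+2+0 = 5 L, leaving 47.
Highest kWh per L first: Gen-15 26 > Gen-13 19 > Gen-6 18 > Gen-3 16 > Gen-20 10 > Gen-10 4 > Gen-8 2.
Give Gen-15 14 more to hit its cap of 14 ; 33 left.
Gen-13 takes 9 more to reach its cap of 11 ; 24 left.
Gen-6: +11 to 11 (cap) ; 13 left.
Give Gen-3 13 more to hit its cap of 13 ; 0 left.
Total = 26×14 + 19×11 + 2×1 + 16×13 + 18×11 + 4×2 = 989.

989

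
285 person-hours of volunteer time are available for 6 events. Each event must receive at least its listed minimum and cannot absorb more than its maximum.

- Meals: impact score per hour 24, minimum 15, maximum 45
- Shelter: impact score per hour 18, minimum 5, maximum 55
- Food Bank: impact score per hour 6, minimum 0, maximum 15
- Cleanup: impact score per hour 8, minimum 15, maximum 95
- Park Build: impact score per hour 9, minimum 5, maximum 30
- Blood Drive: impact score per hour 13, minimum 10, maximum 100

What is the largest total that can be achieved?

4080

Meeting every minimum uses 15+5+0+15+5+10 = 50 person-hours, leaving 235.
Order the events by impact score per hour: Meals 24 > Shelter 18 > Blood Drive 13 > Park Build 9 > Cleanup 8 > Food Bank 6.
Meals takes 30 more to reach its cap of 45 ; 205 left.
Shelter takes 50 more to reach its cap of 55 ; 155 left.
Give Blood Drive 90 more to hit its cap of 100 ; 65 left.
Park Build: +25 to 30 (cap) ; 40 left.
Only 40 left; Cleanup takes them to reach 55.
Total = 24×45 + 18×55 + 8×55 + 9×30 + 13×100 = 4080.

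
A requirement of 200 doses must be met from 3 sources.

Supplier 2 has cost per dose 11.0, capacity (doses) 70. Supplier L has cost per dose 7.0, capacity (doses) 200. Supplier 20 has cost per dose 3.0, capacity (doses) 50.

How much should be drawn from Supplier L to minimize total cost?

Fill from the cheapest source first.
Take 50 from Supplier 20 at 3.0 → need 150 more.
Supplier L at 7.0: take 150 of its 200 → requirement met.
Supplier 2: unused.

150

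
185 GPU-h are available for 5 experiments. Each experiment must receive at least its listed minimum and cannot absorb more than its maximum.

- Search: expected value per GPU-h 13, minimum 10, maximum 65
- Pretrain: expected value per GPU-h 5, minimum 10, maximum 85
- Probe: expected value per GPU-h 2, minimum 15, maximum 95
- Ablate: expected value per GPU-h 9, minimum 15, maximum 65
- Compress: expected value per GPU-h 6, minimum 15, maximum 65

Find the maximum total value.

1690

Meeting every minimum uses 10+10+15+15+15 = 65 GPU-h, leaving 120.
Highest expected value per GPU-h first: Search 13 > Ablate 9 > Compress 6 > Pretrain 5 > Probe 2.
Search: +55 to 65 (cap) — 65 left.
Ablate takes 50 more to reach its cap of 65 — 15 left.
Only 15 left; Compress takes them to reach 30.
Total = 13×65 + 5×10 + 2×15 + 9×65 + 6×30 = 1690.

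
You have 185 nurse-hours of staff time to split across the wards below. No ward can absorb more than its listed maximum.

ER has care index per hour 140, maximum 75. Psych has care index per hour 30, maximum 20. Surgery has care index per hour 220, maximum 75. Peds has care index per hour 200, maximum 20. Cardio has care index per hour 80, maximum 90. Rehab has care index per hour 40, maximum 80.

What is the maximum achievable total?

Rank by care index per hour: Surgery 220 > Peds 200 > ER 140 > Cardio 80 > Rehab 40 > Psych 30.
Surgery takes 75 to reach its cap of 75 — 110 left.
Peds takes 20 to reach its cap of 20 — 90 left.
ER takes 75 to reach its cap of 75 — 15 left.
Cardio: +15 (room for 90) → 15. Pool exhausted.
Total = 140×75 + 220×75 + 200×20 + 80×15 = 32200.

32200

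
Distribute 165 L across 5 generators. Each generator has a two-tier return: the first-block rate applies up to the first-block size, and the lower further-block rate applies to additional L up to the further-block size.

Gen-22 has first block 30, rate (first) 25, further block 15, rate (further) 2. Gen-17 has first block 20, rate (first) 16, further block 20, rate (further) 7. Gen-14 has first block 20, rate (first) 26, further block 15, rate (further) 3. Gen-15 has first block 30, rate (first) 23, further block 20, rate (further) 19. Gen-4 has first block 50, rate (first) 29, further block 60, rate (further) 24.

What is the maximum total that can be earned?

4275

Order all 10 blocks by rate: Gen-4/first 29 > Gen-14/first 26 > Gen-22/first 25 > Gen-4/second 24 > Gen-15/first 23 > Gen-15/second 19 > Gen-17/first 16 > Gen-17/second 7 > Gen-14/second 3 > Gen-22/second 2.
Gen-4/first (29): +50 — 115 left.
Gen-14/first (26): +20 — 95 left.
Fill Gen-22 first block (30 at 25) — 65 left.
Gen-4 second at 24: fill all 60 — 5 left.
5 remain; put them into Gen-15 first at 23.
Total = 29×50 + 26×20 + 25×30 + 24×60 + 23×5 = 4275.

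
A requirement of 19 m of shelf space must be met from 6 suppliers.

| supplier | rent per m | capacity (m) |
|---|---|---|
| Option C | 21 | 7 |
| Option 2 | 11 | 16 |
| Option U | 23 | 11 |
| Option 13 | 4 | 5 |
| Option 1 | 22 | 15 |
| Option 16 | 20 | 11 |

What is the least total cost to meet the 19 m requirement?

Use suppliers in increasing cost order.
Option 13 at 4: take all 5 m — 14 still needed.
Option 2 at 11: take 14 of its 16 — requirement met.
Option 16, Option C, Option 1, Option U: unused.
Cost = 5×4 + 14×11 = 174.

174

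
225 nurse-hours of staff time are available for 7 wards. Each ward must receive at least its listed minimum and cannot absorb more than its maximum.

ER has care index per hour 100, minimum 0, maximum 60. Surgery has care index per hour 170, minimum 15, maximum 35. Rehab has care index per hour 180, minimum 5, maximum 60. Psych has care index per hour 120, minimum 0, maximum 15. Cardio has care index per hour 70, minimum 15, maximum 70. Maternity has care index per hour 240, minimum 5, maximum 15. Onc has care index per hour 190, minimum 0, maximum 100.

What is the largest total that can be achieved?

Meeting every minimum uses 0+15+5+0+15+5+0 = 40 nurse-hours, leaving 185.
Order the wards by care index per hour: Maternity 240 > Onc 190 > Rehab 180 > Surgery 170 > Psych 120 > ER 100 > Cardio 70.
Maternity takes 10 more to reach its cap of 15 ; 175 left.
Give Onc 100 more to hit its cap of 100 ; 75 left.
Rehab takes 55 more to reach its cap of 60 ; 20 left.
Surgery: +20 to 35 (cap) ; 0 left.
Total = 170×35 + 180×60 + 70×15 + 240×15 + 190×100 = 40400.

40400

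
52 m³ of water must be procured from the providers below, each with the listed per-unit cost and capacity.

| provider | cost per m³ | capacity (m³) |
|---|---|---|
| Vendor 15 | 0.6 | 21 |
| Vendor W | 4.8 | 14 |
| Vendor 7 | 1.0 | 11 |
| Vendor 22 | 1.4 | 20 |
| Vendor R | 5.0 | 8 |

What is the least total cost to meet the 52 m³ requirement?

51.6

Cheapest first:
Vendor 15 (0.6): use full 21 → 31 m³ to go.
Vendor 7 at 1.0: take all 11 m³ → 20 still needed.
Vendor 22 at 1.4: take all 20 m³ → 0 still needed.
Vendor W, Vendor R: unused.
Cost = 21×0.6 + 11×1.0 + 20×1.4 = 51.6.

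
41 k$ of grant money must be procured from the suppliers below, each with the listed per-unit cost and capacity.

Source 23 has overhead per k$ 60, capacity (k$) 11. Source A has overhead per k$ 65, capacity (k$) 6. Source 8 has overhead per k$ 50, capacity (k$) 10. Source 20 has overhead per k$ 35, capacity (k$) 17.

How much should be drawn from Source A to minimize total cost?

Use suppliers in increasing cost order.
Source 20 (35): use full 17 → 24 k$ to go.
Take 10 from Source 8 at 50 → need 14 more.
Source 23 (60): use full 11 → 3 k$ to go.
Take 3 from Source A at 65 to finish.

3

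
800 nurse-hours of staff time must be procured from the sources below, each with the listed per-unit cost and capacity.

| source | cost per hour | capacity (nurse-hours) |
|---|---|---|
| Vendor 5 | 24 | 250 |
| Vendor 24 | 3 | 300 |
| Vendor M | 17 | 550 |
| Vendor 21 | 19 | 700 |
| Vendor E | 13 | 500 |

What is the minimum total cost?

Fill from the cheapest source first.
Vendor 24 at 3: take all 300 nurse-hours → 500 still needed.
Vendor E at 13: take all 500 nurse-hours → 0 still needed.
Vendor M, Vendor 21, Vendor 5: unused.
Cost = 300×3 + 500×13 = 7400.

7400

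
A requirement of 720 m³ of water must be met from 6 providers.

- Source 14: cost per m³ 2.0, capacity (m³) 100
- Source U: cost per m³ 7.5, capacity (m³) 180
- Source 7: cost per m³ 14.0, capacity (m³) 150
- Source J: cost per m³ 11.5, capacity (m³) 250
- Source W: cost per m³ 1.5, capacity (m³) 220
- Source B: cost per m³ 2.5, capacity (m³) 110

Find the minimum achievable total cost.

3420

Cheapest first:
Source W (1.5): use full 220 ; 500 m³ to go.
Take 100 from Source 14 at 2.0 ; need 400 more.
Source B (2.5): use full 110 ; 290 m³ to go.
Source U (7.5): use full 180 ; 110 m³ to go.
Source J at 11.5: take 110 of its 250 ; requirement met.
Source 7: unused.
Cost = 220×1.5 + 100×2.0 + 110×2.5 + 180×7.5 + 110×11.5 = 3420.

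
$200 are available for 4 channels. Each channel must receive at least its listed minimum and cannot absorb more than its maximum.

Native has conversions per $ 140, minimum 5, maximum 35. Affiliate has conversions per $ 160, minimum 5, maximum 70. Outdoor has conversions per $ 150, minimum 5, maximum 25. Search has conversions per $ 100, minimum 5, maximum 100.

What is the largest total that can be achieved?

Meeting every minimum uses 5+5+5+5 = 20 $, leaving 180.
Highest conversions per $ first: Affiliate 160 > Outdoor 150 > Native 140 > Search 100.
Affiliate takes 65 more to reach its cap of 70 → 115 left.
Give Outdoor 20 more to hit its cap of 25 → 95 left.
Give Native 30 more to hit its cap of 35 → 65 left.
Only 65 left; Search takes them to reach 70.
Total = 140×35 + 160×70 + 150×25 + 100×70 = 26850.

26850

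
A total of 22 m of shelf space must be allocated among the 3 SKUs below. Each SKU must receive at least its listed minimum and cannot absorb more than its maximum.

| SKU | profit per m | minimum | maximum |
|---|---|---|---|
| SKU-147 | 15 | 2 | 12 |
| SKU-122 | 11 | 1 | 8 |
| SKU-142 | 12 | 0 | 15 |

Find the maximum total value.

299

Meeting every minimum uses 2+1+0 = 3 m, leaving 19.
Highest profit per m first: SKU-147 15 > SKU-142 12 > SKU-122 11.
Give SKU-147 10 more to hit its cap of 12 — 9 left.
SKU-142: +9 (room for 15) → 9. Pool exhausted.
Total = 15×12 + 11×1 + 12×9 = 299.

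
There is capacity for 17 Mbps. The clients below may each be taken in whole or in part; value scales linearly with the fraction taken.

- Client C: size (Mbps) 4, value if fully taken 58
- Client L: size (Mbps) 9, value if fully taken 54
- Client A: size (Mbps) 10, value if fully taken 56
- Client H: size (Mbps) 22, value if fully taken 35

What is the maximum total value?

134.4

Sort by value density: Client C 58/4≈14.5, Client L 54/9≈6, Client A 56/10≈5.6, Client H 35/22≈1.59.
Take all of Client C (4 Mbps, value 58) ; 13 Mbps left.
Client L: take in full, 9 Mbps for value 54 ; 4 left.
Fill the last 4 Mbps with part of Client A: 4/10 of it earns 22.4.
Total value = 134.4.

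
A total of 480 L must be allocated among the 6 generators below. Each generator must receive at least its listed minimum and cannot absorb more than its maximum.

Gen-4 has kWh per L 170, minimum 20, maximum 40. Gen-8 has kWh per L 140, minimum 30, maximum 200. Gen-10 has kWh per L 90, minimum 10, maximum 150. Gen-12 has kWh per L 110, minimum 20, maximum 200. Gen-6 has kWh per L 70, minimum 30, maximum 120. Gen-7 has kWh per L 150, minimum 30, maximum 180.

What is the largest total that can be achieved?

Meeting every minimum uses 20+30+10+20+30+30 = 140 L, leaving 340.
Order the generators by kWh per L: Gen-4 170 > Gen-7 150 > Gen-8 140 > Gen-12 110 > Gen-10 90 > Gen-6 70.
Gen-4: +20 to 40 (cap) — 320 left.
Give Gen-7 150 more to hit its cap of 180 — 170 left.
Gen-8 takes 170 more to reach its cap of 200 — 0 left.
Total = 170×40 + 140×200 + 90×10 + 110×20 + 70×30 + 150×180 = 67000.

67000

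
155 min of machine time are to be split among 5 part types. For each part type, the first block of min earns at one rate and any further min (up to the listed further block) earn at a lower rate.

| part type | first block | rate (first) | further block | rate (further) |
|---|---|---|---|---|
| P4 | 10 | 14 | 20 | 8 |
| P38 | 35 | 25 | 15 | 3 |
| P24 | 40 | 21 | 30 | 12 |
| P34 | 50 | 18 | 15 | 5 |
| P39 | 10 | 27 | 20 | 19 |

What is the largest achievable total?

3265

Treat each block as its own option and order by rate: P39/tier1 27 > P38/tier1 25 > P24/tier1 21 > P39/tier2 19 > P34/tier1 18 > P4/tier1 14 > P24/tier2 12 > P4/tier2 8 > P34/tier2 5 > P38/tier2 3.
P39/tier1 (27): +10 → 145 left.
P38 tier1 at 25: fill all 35 → 110 left.
P24/tier1 (21): +40 → 70 left.
P39/tier2 (19): +20 → 50 left.
Fill P34 tier1 block (50 at 18) → 0 left.
Total = 27×10 + 25×35 + 21×40 + 19×20 + 18×50 = 3265.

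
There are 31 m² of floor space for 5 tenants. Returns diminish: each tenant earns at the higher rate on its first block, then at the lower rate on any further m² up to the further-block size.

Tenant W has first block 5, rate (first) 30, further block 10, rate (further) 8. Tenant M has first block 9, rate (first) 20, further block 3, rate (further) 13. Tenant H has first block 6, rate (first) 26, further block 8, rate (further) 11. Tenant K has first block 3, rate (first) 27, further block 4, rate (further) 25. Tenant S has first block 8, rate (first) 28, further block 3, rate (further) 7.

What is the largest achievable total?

811

Rank every tier by rate: Tenant W/tier1 30 > Tenant S/tier1 28 > Tenant K/tier1 27 > Tenant H/tier1 26 > Tenant K/tier2 25 > Tenant M/tier1 20 > Tenant M/tier2 13 > Tenant H/tier2 11 > Tenant W/tier2 8 > Tenant S/tier2 7.
Fill Tenant W tier1 block (5 at 30) → 26 left.
Tenant S tier1 at 28: fill all 8 → 18 left.
Fill Tenant K tier1 block (3 at 27) → 15 left.
Tenant H tier1 at 26: fill all 6 → 9 left.
Tenant K tier2 at 25: fill all 4 → 5 left.
Tenant M/tier1: +5 of 9 at 20; pool empty.
Total = 30×5 + 28×8 + 27×3 + 26×6 + 25×4 + 20×5 = 811.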